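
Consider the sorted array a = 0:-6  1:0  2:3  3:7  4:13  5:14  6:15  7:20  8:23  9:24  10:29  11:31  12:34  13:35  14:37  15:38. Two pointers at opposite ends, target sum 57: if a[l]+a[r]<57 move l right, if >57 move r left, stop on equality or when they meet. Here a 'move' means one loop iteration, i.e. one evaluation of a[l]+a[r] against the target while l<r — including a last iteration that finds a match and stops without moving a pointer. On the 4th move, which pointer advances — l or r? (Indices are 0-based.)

[0,15] -6+38=32 <57 → l++
[1,15] 0+38=38 <57 → l++
[2,15] 3+38=41 <57 → l++
[3,15] 7+38=45 <57 → l++

l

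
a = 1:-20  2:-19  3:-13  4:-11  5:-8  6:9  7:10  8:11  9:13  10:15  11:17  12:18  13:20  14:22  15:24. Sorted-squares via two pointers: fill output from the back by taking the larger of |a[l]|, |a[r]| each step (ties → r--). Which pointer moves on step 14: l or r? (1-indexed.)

r

l=1 r=15: |-20|<=|24| out[15]=576, r--
l=1 r=14: |-20|<=|22| out[14]=484, r--
l=1 r=13: |-20|<=|20| out[13]=400, r--
l=1 r=12: |-20|>|18| out[12]=400, l++
l=2 r=12: |-19|>|18| out[11]=361, l++
l=3 r=12: |-13|<=|18| out[10]=324, r--
l=3 r=11: |-13|<=|17| out[9]=289, r--
l=3 r=10: |-13|<=|15| out[8]=225, r--
l=3 r=9: |-13|<=|13| out[7]=169, r--
l=3 r=8: |-13|>|11| out[6]=169, l++
l=4 r=8: |-11|<=|11| out[5]=121, r--
l=4 r=7: |-11|>|10| out[4]=121, l++
l=5 r=7: |-8|<=|10| out[3]=100, r--
l=5 r=6: |-8|<=|9| out[2]=81, r--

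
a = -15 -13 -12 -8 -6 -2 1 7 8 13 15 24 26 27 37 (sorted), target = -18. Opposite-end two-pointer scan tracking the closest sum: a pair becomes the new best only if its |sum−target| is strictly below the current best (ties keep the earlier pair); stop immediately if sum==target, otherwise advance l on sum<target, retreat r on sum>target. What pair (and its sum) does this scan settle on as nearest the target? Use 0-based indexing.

l=0 r=14: -15+37=22 d=40 *, r--
l=0 r=13: -15+27=12 d=30 *, r--
l=0 r=12: -15+26=11 d=29 *, r--
l=0 r=11: -15+24=9 d=27 *, r--
l=0 r=10: -15+15=0 d=18 *, r--
l=0 r=9: -15+13=-2 d=16 *, r--
l=0 r=8: -15+8=-7 d=11 *, r--
l=0 r=7: -15+7=-8 d=10 *, r--
l=0 r=6: -15+1=-14 d=4 *, r--
l=0 r=5: -15+-2=-17 d=1 *, r--
l=0 r=4: -15+-6=-21 d=3, l++
l=1 r=4: -13+-6=-19 d=1, l++
l=2 r=4: -12+-6=-18 d=0 *, stop

pair (-12, -6) with sum -18 (|Δ|=0)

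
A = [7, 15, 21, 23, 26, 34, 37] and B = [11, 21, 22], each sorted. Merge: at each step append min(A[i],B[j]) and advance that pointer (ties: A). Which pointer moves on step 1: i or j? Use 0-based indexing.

i

i=0 j=0: A[i]=7<=B[j]=11 take 7, i++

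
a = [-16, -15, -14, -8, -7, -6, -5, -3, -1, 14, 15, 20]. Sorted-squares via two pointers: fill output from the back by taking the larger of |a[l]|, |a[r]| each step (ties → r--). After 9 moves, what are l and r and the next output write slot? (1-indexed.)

l=1 r=12: |-16|<=|20| out[12]=400, r--
l=1 r=11: |-16|>|15| out[11]=256, l++
l=2 r=11: |-15|<=|15| out[10]=225, r--
l=2 r=10: |-15|>|14| out[9]=225, l++
l=3 r=10: |-14|<=|14| out[8]=196, r--
l=3 r=9: |-14|>|-1| out[7]=196, l++
l=4 r=9: |-8|>|-1| out[6]=64, l++
l=5 r=9: |-7|>|-1| out[5]=49, l++
l=6 r=9: |-6|>|-1| out[4]=36, l++

l=7, r=9, next write slot=3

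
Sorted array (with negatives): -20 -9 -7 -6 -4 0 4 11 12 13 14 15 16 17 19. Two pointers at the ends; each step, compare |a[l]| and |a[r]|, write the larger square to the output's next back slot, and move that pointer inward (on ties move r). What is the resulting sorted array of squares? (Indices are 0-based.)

[0, 16, 16, 36, 49, 81, 121, 144, 169, 196, 225, 256, 289, 361, 400]

l=0 r=14: |-20|>|19| out[14]=400, l++
l=1 r=14: |-9|<=|19| out[13]=361, r--
l=1 r=13: |-9|<=|17| out[12]=289, r--
l=1 r=12: |-9|<=|16| out[11]=256, r--
l=1 r=11: |-9|<=|15| out[10]=225, r--
l=1 r=10: |-9|<=|14| out[9]=196, r--
l=1 r=9: |-9|<=|13| out[8]=169, r--
l=1 r=8: |-9|<=|12| out[7]=144, r--
l=1 r=7: |-9|<=|11| out[6]=121, r--
l=1 r=6: |-9|>|4| out[5]=81, l++
l=2 r=6: |-7|>|4| out[4]=49, l++
l=3 r=6: |-6|>|4| out[3]=36, l++
l=4 r=6: |-4|<=|4| out[2]=16, r--
l=4 r=5: |-4|>|0| out[1]=16, l++
l=5 r=5: |0|<=|0| out[0]=0, r--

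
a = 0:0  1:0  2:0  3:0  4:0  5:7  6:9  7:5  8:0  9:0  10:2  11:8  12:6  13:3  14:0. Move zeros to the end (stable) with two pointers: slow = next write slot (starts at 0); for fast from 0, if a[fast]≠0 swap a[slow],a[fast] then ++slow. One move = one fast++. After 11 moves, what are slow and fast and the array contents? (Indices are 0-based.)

slow=4, fast=11, a=[7, 9, 5, 2, 0, 0, 0, 0, 0, 0, 0, 8, 6, 3, 0]

(s=0,f=0) a[fast]=0 → fast++
(s=0,f=1) a[fast]=0 → fast++
(s=0,f=2) a[fast]=0 → fast++
(s=0,f=3) a[fast]=0 → fast++
(s=0,f=4) a[fast]=0 → fast++
(s=0,f=5) a[fast]=7≠0 swap→a[0]=7 → slow++,fast++
(s=1,f=6) a[fast]=9≠0 swap→a[1]=9 → slow++,fast++
(s=2,f=7) a[fast]=5≠0 swap→a[2]=5 → slow++,fast++
(s=3,f=8) a[fast]=0 → fast++
(s=3,f=9) a[fast]=0 → fast++
(s=3,f=10) a[fast]=2≠0 swap→a[3]=2 → slow++,fast++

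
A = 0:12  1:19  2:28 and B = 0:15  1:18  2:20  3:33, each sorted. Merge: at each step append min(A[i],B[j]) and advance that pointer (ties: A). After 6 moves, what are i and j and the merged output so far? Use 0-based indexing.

i=3, j=3, merged so far=[12, 15, 18, 19, 20, 28]

[i=0,j=0] A[i]=12<=B[j]=15 take 12 → i++
[i=1,j=0] A[i]=19>B[j]=15 take 15 → j++
[i=1,j=1] A[i]=19>B[j]=18 take 18 → j++
[i=1,j=2] A[i]=19<=B[j]=20 take 19 → i++
[i=2,j=2] A[i]=28>B[j]=20 take 20 → j++
[i=2,j=3] A[i]=28<=B[j]=33 take 28 → i++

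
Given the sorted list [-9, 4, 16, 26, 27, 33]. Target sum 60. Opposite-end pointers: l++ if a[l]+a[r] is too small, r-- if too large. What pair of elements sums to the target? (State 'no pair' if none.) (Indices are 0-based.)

l=0 r=5: -9+33=24 <60, l++
l=1 r=5: 4+33=37 <60, l++
l=2 r=5: 16+33=49 <60, l++
l=3 r=5: 26+33=59 <60, l++
l=4 r=5: 27+33=60, found

(27, 33)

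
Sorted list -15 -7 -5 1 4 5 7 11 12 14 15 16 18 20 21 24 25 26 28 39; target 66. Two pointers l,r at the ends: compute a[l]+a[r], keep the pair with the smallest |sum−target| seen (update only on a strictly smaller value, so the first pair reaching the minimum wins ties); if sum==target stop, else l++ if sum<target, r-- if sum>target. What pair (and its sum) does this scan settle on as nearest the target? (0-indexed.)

pair (26, 39) with sum 65 (|Δ|=1)

[0,19] -15+39=24 d=42 * → l++
[1,19] -7+39=32 d=34 * → l++
[2,19] -5+39=34 d=32 * → l++
[3,19] 1+39=40 d=26 * → l++
[4,19] 4+39=43 d=23 * → l++
[5,19] 5+39=44 d=22 * → l++
[6,19] 7+39=46 d=20 * → l++
[7,19] 11+39=50 d=16 * → l++
[8,19] 12+39=51 d=15 * → l++
[9,19] 14+39=53 d=13 * → l++
[10,19] 15+39=54 d=12 * → l++
[11,19] 16+39=55 d=11 * → l++
[12,19] 18+39=57 d=9 * → l++
[13,19] 20+39=59 d=7 * → l++
[14,19] 21+39=60 d=6 * → l++
[15,19] 24+39=63 d=3 * → l++
[16,19] 25+39=64 d=2 * → l++
[17,19] 26+39=65 d=1 * → l++
[18,19] 28+39=67 d=1 → r--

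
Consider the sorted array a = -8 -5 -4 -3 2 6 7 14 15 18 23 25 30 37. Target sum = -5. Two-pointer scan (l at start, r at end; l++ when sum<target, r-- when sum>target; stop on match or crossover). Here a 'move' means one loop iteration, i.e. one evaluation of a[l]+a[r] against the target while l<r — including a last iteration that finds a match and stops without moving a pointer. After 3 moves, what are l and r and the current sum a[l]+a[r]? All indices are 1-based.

l=1 r=14: -8+37=29 >-5, r--
l=1 r=13: -8+30=22 >-5, r--
l=1 r=12: -8+25=17 >-5, r--

l=1, r=11, sum=15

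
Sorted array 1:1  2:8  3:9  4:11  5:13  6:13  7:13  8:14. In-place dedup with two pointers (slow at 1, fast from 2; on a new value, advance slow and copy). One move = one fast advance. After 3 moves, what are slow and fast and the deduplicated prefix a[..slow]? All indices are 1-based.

slow=4, fast=5, prefix=[1, 8, 9, 11]

(s=1,f=2) a[fast]=8≠a[slow]=1 write a[2]=8 → slow++,fast++
(s=2,f=3) a[fast]=9≠a[slow]=8 write a[3]=9 → slow++,fast++
(s=3,f=4) a[fast]=11≠a[slow]=9 write a[4]=11 → slow++,fast++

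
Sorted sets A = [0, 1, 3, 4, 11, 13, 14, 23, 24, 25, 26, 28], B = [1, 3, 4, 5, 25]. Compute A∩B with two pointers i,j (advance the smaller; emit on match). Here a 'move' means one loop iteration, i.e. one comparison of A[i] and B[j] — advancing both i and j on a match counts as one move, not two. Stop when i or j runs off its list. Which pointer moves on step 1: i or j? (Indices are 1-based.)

[i=1,j=1] 0<1 → i++

i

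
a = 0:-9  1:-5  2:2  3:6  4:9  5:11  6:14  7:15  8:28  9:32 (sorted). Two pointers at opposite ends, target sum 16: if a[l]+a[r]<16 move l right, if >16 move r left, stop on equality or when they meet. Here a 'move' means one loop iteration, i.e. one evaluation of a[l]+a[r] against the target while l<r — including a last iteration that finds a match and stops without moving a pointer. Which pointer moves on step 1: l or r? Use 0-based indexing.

r

l=0 r=9: -9+32=23 >16, r--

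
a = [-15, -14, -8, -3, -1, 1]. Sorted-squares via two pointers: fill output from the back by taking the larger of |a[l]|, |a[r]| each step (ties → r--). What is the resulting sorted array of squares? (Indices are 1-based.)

l=1 r=6: |-15|>|1| out[6]=225, l++
l=2 r=6: |-14|>|1| out[5]=196, l++
l=3 r=6: |-8|>|1| out[4]=64, l++
l=4 r=6: |-3|>|1| out[3]=9, l++
l=5 r=6: |-1|<=|1| out[2]=1, r--
l=5 r=5: |-1|<=|-1| out[1]=1, r--

[1, 1, 9, 64, 196, 225]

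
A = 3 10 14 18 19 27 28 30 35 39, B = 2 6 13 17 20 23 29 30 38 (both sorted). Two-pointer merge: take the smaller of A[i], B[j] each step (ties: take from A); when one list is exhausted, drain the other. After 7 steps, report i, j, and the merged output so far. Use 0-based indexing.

i=3, j=4, merged so far=[2, 3, 6, 10, 13, 14, 17]

[i=0,j=0] A[i]=3>B[j]=2 take 2 → j++
[i=0,j=1] A[i]=3<=B[j]=6 take 3 → i++
[i=1,j=1] A[i]=10>B[j]=6 take 6 → j++
[i=1,j=2] A[i]=10<=B[j]=13 take 10 → i++
[i=2,j=2] A[i]=14>B[j]=13 take 13 → j++
[i=2,j=3] A[i]=14<=B[j]=17 take 14 → i++
[i=3,j=3] A[i]=18>B[j]=17 take 17 → j++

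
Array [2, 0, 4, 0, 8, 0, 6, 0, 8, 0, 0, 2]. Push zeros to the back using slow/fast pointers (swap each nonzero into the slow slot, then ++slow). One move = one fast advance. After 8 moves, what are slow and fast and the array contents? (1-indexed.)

slow=1 fast=1: a[fast]=2≠0 swap→a[1]=2, slow++,fast++
slow=2 fast=2: a[fast]=0, fast++
slow=2 fast=3: a[fast]=4≠0 swap→a[2]=4, slow++,fast++
slow=3 fast=4: a[fast]=0, fast++
slow=3 fast=5: a[fast]=8≠0 swap→a[3]=8, slow++,fast++
slow=4 fast=6: a[fast]=0, fast++
slow=4 fast=7: a[fast]=6≠0 swap→a[4]=6, slow++,fast++
slow=5 fast=8: a[fast]=0, fast++

slow=5, fast=9, a=[2, 4, 8, 6, 0, 0, 0, 0, 8, 0, 0, 2]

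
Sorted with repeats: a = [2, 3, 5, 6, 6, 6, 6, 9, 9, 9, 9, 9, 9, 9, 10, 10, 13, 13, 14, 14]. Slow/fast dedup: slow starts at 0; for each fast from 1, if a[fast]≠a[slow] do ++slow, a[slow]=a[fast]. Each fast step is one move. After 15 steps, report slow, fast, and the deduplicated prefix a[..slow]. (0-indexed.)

slow=5, fast=16, prefix=[2, 3, 5, 6, 9, 10]

slow=0 fast=1: a[fast]=3≠a[slow]=2 write a[1]=3, slow++,fast++
slow=1 fast=2: a[fast]=5≠a[slow]=3 write a[2]=5, slow++,fast++
slow=2 fast=3: a[fast]=6≠a[slow]=5 write a[3]=6, slow++,fast++
slow=3 fast=4: a[fast]=6=a[slow] dup, fast++
slow=3 fast=5: a[fast]=6=a[slow] dup, fast++
slow=3 fast=6: a[fast]=6=a[slow] dup, fast++
slow=3 fast=7: a[fast]=9≠a[slow]=6 write a[4]=9, slow++,fast++
slow=4 fast=8: a[fast]=9=a[slow] dup, fast++
slow=4 fast=9: a[fast]=9=a[slow] dup, fast++
slow=4 fast=10: a[fast]=9=a[slow] dup, fast++
slow=4 fast=11: a[fast]=9=a[slow] dup, fast++
slow=4 fast=12: a[fast]=9=a[slow] dup, fast++
slow=4 fast=13: a[fast]=9=a[slow] dup, fast++
slow=4 fast=14: a[fast]=10≠a[slow]=9 write a[5]=10, slow++,fast++
slow=5 fast=15: a[fast]=10=a[slow] dup, fast++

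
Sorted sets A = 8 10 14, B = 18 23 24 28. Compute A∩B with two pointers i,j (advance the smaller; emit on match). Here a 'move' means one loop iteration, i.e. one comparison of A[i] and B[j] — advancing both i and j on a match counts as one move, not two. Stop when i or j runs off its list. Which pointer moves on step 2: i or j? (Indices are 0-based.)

i

i=0 j=0: 8<18, i++
i=1 j=0: 10<18, i++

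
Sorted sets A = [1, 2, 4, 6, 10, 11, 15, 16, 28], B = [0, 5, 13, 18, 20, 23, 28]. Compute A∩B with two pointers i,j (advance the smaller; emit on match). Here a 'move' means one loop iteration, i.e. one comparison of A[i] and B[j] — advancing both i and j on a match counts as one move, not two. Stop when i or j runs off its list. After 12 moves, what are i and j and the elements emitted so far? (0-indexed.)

i=8, j=4, emitted=[]

i=0 j=0: 1>0, j++
i=0 j=1: 1<5, i++
i=1 j=1: 2<5, i++
i=2 j=1: 4<5, i++
i=3 j=1: 6>5, j++
i=3 j=2: 6<13, i++
i=4 j=2: 10<13, i++
i=5 j=2: 11<13, i++
i=6 j=2: 15>13, j++
i=6 j=3: 15<18, i++
i=7 j=3: 16<18, i++
i=8 j=3: 28>18, j++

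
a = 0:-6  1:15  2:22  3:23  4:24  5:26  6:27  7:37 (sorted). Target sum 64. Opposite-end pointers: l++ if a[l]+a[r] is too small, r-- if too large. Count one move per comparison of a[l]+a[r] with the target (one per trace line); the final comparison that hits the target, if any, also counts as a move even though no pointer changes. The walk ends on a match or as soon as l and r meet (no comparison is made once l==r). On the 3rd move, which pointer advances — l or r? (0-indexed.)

[0,7] -6+37=31 <64 → l++
[1,7] 15+37=52 <64 → l++
[2,7] 22+37=59 <64 → l++

l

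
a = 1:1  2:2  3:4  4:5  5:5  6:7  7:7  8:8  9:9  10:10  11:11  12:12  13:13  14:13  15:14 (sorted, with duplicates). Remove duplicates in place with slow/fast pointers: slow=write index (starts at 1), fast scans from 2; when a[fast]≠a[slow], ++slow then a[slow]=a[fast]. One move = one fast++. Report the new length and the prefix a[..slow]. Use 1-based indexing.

length 12; prefix = [1, 2, 4, 5, 7, 8, 9, 10, 11, 12, 13, 14]

slow=1 fast=2: a[fast]=2≠a[slow]=1 write a[2]=2, slow++,fast++
slow=2 fast=3: a[fast]=4≠a[slow]=2 write a[3]=4, slow++,fast++
slow=3 fast=4: a[fast]=5≠a[slow]=4 write a[4]=5, slow++,fast++
slow=4 fast=5: a[fast]=5=a[slow] dup, fast++
slow=4 fast=6: a[fast]=7≠a[slow]=5 write a[5]=7, slow++,fast++
slow=5 fast=7: a[fast]=7=a[slow] dup, fast++
slow=5 fast=8: a[fast]=8≠a[slow]=7 write a[6]=8, slow++,fast++
slow=6 fast=9: a[fast]=9≠a[slow]=8 write a[7]=9, slow++,fast++
slow=7 fast=10: a[fast]=10≠a[slow]=9 write a[8]=10, slow++,fast++
slow=8 fast=11: a[fast]=11≠a[slow]=10 write a[9]=11, slow++,fast++
slow=9 fast=12: a[fast]=12≠a[slow]=11 write a[10]=12, slow++,fast++
slow=10 fast=13: a[fast]=13≠a[slow]=12 write a[11]=13, slow++,fast++
slow=11 fast=14: a[fast]=13=a[slow] dup, fast++
slow=11 fast=15: a[fast]=14≠a[slow]=13 write a[12]=14, slow++,fast++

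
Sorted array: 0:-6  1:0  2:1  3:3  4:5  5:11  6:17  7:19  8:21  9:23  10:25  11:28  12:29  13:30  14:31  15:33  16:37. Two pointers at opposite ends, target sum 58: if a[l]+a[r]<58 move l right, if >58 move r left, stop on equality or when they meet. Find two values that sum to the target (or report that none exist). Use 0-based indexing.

[0,16] -6+37=31 <58 → l++
[1,16] 0+37=37 <58 → l++
[2,16] 1+37=38 <58 → l++
[3,16] 3+37=40 <58 → l++
[4,16] 5+37=42 <58 → l++
[5,16] 11+37=48 <58 → l++
[6,16] 17+37=54 <58 → l++
[7,16] 19+37=56 <58 → l++
[8,16] 21+37=58 → found

(21, 37)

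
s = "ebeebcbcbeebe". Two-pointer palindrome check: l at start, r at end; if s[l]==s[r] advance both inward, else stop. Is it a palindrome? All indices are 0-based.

palindrome

l=0 r=12: 'e'=='e', l++,r--
l=1 r=11: 'b'=='b', l++,r--
l=2 r=10: 'e'=='e', l++,r--
l=3 r=9: 'e'=='e', l++,r--
l=4 r=8: 'b'=='b', l++,r--
l=5 r=7: 'c'=='c', l++,r--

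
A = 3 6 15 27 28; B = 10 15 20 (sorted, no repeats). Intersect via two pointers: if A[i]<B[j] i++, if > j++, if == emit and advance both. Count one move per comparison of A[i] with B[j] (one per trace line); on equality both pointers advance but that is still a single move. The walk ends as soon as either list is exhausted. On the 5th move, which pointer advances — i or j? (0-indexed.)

j

i=0 j=0: 3<10, i++
i=1 j=0: 6<10, i++
i=2 j=0: 15>10, j++
i=2 j=1: 15==15 emit, i++,j++
i=3 j=2: 27>20, j++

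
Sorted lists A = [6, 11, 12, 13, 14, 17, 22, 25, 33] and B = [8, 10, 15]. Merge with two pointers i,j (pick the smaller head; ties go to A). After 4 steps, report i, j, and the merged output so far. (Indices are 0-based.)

i=2, j=2, merged so far=[6, 8, 10, 11]

[i=0,j=0] A[i]=6<=B[j]=8 take 6 → i++
[i=1,j=0] A[i]=11>B[j]=8 take 8 → j++
[i=1,j=1] A[i]=11>B[j]=10 take 10 → j++
[i=1,j=2] A[i]=11<=B[j]=15 take 11 → i++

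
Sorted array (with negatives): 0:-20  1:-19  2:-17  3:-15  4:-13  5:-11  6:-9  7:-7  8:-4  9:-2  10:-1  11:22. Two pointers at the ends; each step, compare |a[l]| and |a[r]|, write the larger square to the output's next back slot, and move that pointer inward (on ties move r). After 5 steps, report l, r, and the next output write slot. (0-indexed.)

l=4, r=10, next write slot=6

l=0 r=11: |-20|<=|22| out[11]=484, r--
l=0 r=10: |-20|>|-1| out[10]=400, l++
l=1 r=10: |-19|>|-1| out[9]=361, l++
l=2 r=10: |-17|>|-1| out[8]=289, l++
l=3 r=10: |-15|>|-1| out[7]=225, l++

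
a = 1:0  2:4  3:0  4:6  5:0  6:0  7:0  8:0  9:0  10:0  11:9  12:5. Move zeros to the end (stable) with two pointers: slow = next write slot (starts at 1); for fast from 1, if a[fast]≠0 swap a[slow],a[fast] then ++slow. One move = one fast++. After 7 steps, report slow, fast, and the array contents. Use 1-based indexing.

slow=3, fast=8, a=[4, 6, 0, 0, 0, 0, 0, 0, 0, 0, 9, 5]

slow=1 fast=1: a[fast]=0, fast++
slow=1 fast=2: a[fast]=4≠0 swap→a[1]=4, slow++,fast++
slow=2 fast=3: a[fast]=0, fast++
slow=2 fast=4: a[fast]=6≠0 swap→a[2]=6, slow++,fast++
slow=3 fast=5: a[fast]=0, fast++
slow=3 fast=6: a[fast]=0, fast++
slow=3 fast=7: a[fast]=0, fast++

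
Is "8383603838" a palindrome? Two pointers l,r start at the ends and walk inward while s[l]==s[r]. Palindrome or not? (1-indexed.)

[1,10] '8'=='8' → l++,r--
[2,9] '3'=='3' → l++,r--
[3,8] '8'=='8' → l++,r--
[4,7] '3'=='3' → l++,r--
[5,6] '6'!='0' → stop

not a palindrome (mismatch at 5,6)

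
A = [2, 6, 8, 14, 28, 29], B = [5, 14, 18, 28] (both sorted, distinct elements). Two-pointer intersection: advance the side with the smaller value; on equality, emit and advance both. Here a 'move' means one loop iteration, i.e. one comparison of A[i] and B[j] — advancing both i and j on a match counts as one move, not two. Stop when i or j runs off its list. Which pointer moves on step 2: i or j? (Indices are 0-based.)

j

[i=0,j=0] 2<5 → i++
[i=1,j=0] 6>5 → j++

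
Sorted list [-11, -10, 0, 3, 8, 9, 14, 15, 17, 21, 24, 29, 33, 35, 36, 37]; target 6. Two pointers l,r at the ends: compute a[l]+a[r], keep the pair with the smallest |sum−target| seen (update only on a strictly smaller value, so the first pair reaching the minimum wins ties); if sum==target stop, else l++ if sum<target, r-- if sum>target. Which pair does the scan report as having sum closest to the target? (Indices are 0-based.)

pair (-11, 17) with sum 6 (|Δ|=0)

[0,15] -11+37=26 d=20 * → r--
[0,14] -11+36=25 d=19 * → r--
[0,13] -11+35=24 d=18 * → r--
[0,12] -11+33=22 d=16 * → r--
[0,11] -11+29=18 d=12 * → r--
[0,10] -11+24=13 d=7 * → r--
[0,9] -11+21=10 d=4 * → r--
[0,8] -11+17=6 d=0 * → stop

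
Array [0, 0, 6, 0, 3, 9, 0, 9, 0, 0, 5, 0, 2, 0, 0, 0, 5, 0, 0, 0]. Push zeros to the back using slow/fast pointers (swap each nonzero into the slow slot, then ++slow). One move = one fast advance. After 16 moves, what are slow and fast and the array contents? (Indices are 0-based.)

slow=6, fast=16, a=[6, 3, 9, 9, 5, 2, 0, 0, 0, 0, 0, 0, 0, 0, 0, 0, 5, 0, 0, 0]

slow=0 fast=0: a[fast]=0, fast++
slow=0 fast=1: a[fast]=0, fast++
slow=0 fast=2: a[fast]=6≠0 swap→a[0]=6, slow++,fast++
slow=1 fast=3: a[fast]=0, fast++
slow=1 fast=4: a[fast]=3≠0 swap→a[1]=3, slow++,fast++
slow=2 fast=5: a[fast]=9≠0 swap→a[2]=9, slow++,fast++
slow=3 fast=6: a[fast]=0, fast++
slow=3 fast=7: a[fast]=9≠0 swap→a[3]=9, slow++,fast++
slow=4 fast=8: a[fast]=0, fast++
slow=4 fast=9: a[fast]=0, fast++
slow=4 fast=10: a[fast]=5≠0 swap→a[4]=5, slow++,fast++
slow=5 fast=11: a[fast]=0, fast++
slow=5 fast=12: a[fast]=2≠0 swap→a[5]=2, slow++,fast++
slow=6 fast=13: a[fast]=0, fast++
slow=6 fast=14: a[fast]=0, fast++
slow=6 fast=15: a[fast]=0, fast++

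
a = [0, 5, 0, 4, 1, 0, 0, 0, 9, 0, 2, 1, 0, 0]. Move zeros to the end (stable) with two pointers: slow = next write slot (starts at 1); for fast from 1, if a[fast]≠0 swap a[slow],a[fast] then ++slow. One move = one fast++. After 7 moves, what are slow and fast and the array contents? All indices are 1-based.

slow=4, fast=8, a=[5, 4, 1, 0, 0, 0, 0, 0, 9, 0, 2, 1, 0, 0]

(s=1,f=1) a[fast]=0 → fast++
(s=1,f=2) a[fast]=5≠0 swap→a[1]=5 → slow++,fast++
(s=2,f=3) a[fast]=0 → fast++
(s=2,f=4) a[fast]=4≠0 swap→a[2]=4 → slow++,fast++
(s=3,f=5) a[fast]=1≠0 swap→a[3]=1 → slow++,fast++
(s=4,f=6) a[fast]=0 → fast++
(s=4,f=7) a[fast]=0 → fast++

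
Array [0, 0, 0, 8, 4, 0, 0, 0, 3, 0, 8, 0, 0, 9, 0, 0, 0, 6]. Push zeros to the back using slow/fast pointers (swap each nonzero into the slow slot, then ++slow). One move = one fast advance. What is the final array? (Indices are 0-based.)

[8, 4, 3, 8, 9, 6, 0, 0, 0, 0, 0, 0, 0, 0, 0, 0, 0, 0]

(s=0,f=0) a[fast]=0 → fast++
(s=0,f=1) a[fast]=0 → fast++
(s=0,f=2) a[fast]=0 → fast++
(s=0,f=3) a[fast]=8≠0 swap→a[0]=8 → slow++,fast++
(s=1,f=4) a[fast]=4≠0 swap→a[1]=4 → slow++,fast++
(s=2,f=5) a[fast]=0 → fast++
(s=2,f=6) a[fast]=0 → fast++
(s=2,f=7) a[fast]=0 → fast++
(s=2,f=8) a[fast]=3≠0 swap→a[2]=3 → slow++,fast++
(s=3,f=9) a[fast]=0 → fast++
(s=3,f=10) a[fast]=8≠0 swap→a[3]=8 → slow++,fast++
(s=4,f=11) a[fast]=0 → fast++
(s=4,f=12) a[fast]=0 → fast++
(s=4,f=13) a[fast]=9≠0 swap→a[4]=9 → slow++,fast++
(s=5,f=14) a[fast]=0 → fast++
(s=5,f=15) a[fast]=0 → fast++
(s=5,f=16) a[fast]=0 → fast++
(s=5,f=17) a[fast]=6≠0 swap→a[5]=6 → slow++,fast++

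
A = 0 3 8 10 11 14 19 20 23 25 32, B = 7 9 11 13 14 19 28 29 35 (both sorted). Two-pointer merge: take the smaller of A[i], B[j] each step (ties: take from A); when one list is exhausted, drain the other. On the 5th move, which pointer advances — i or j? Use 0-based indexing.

i=0 j=0: A[i]=0<=B[j]=7 take 0, i++
i=1 j=0: A[i]=3<=B[j]=7 take 3, i++
i=2 j=0: A[i]=8>B[j]=7 take 7, j++
i=2 j=1: A[i]=8<=B[j]=9 take 8, i++
i=3 j=1: A[i]=10>B[j]=9 take 9, j++

j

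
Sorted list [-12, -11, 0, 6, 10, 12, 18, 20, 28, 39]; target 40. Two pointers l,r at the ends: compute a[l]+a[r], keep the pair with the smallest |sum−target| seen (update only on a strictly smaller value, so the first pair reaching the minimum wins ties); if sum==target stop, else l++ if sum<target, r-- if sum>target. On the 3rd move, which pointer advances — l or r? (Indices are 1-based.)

l

[1,10] -12+39=27 d=13 * → l++
[2,10] -11+39=28 d=12 * → l++
[3,10] 0+39=39 d=1 * → l++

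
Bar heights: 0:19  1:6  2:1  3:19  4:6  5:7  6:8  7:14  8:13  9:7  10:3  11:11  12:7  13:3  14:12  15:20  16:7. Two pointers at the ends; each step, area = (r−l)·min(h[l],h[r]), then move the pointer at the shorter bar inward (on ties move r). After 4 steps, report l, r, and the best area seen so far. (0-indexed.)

[0,16] min(19,7)*16=112 best=112 * → r--
[0,15] min(19,20)*15=285 best=285 * → l++
[1,15] min(6,20)*14=84 best=285 → l++
[2,15] min(1,20)*13=13 best=285 → l++

l=3, r=15, best area=285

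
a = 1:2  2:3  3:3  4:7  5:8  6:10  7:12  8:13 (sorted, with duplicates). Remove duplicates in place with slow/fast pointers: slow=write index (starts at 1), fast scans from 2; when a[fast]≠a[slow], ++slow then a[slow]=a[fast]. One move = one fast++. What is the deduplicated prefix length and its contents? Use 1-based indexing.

slow=1 fast=2: a[fast]=3≠a[slow]=2 write a[2]=3, slow++,fast++
slow=2 fast=3: a[fast]=3=a[slow] dup, fast++
slow=2 fast=4: a[fast]=7≠a[slow]=3 write a[3]=7, slow++,fast++
slow=3 fast=5: a[fast]=8≠a[slow]=7 write a[4]=8, slow++,fast++
slow=4 fast=6: a[fast]=10≠a[slow]=8 write a[5]=10, slow++,fast++
slow=5 fast=7: a[fast]=12≠a[slow]=10 write a[6]=12, slow++,fast++
slow=6 fast=8: a[fast]=13≠a[slow]=12 write a[7]=13, slow++,fast++

length 7; prefix = [2, 3, 7, 8, 10, 12, 13]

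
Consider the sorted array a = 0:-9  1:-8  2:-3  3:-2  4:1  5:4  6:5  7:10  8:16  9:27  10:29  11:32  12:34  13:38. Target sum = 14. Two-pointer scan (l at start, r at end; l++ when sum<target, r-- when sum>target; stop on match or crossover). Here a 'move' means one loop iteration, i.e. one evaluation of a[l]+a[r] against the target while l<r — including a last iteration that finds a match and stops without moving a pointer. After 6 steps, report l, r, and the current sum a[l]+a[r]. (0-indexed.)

l=0 r=13: -9+38=29 >14, r--
l=0 r=12: -9+34=25 >14, r--
l=0 r=11: -9+32=23 >14, r--
l=0 r=10: -9+29=20 >14, r--
l=0 r=9: -9+27=18 >14, r--
l=0 r=8: -9+16=7 <14, l++

l=1, r=8, sum=8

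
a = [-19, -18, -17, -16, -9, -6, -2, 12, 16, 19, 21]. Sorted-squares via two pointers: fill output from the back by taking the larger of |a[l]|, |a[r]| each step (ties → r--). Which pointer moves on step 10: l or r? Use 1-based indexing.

l

[1,11] |-19|<=|21| out[11]=441 → r--
[1,10] |-19|<=|19| out[10]=361 → r--
[1,9] |-19|>|16| out[9]=361 → l++
[2,9] |-18|>|16| out[8]=324 → l++
[3,9] |-17|>|16| out[7]=289 → l++
[4,9] |-16|<=|16| out[6]=256 → r--
[4,8] |-16|>|12| out[5]=256 → l++
[5,8] |-9|<=|12| out[4]=144 → r--
[5,7] |-9|>|-2| out[3]=81 → l++
[6,7] |-6|>|-2| out[2]=36 → l++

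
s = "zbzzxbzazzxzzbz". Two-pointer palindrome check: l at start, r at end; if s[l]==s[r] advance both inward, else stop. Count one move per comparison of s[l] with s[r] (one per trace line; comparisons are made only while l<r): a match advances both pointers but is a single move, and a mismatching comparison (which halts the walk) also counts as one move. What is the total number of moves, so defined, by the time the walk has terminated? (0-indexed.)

l=0 r=14: 'z'=='z', l++,r--
l=1 r=13: 'b'=='b', l++,r--
l=2 r=12: 'z'=='z', l++,r--
l=3 r=11: 'z'=='z', l++,r--
l=4 r=10: 'x'=='x', l++,r--
l=5 r=9: 'b'!='z', stop

6 moves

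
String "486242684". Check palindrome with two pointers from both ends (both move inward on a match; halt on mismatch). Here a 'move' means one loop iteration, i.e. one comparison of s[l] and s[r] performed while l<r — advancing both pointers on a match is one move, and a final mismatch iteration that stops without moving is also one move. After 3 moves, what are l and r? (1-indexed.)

[1,9] '4'=='4' → l++,r--
[2,8] '8'=='8' → l++,r--
[3,7] '6'=='6' → l++,r--

l=4, r=6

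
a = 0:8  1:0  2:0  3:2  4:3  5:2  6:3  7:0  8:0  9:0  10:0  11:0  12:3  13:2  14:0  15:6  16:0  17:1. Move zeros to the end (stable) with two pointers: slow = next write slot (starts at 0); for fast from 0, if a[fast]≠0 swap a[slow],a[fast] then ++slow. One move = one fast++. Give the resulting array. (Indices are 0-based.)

[8, 2, 3, 2, 3, 3, 2, 6, 1, 0, 0, 0, 0, 0, 0, 0, 0, 0]

(s=0,f=0) a[fast]=8≠0 swap→a[0]=8 → slow++,fast++
(s=1,f=1) a[fast]=0 → fast++
(s=1,f=2) a[fast]=0 → fast++
(s=1,f=3) a[fast]=2≠0 swap→a[1]=2 → slow++,fast++
(s=2,f=4) a[fast]=3≠0 swap→a[2]=3 → slow++,fast++
(s=3,f=5) a[fast]=2≠0 swap→a[3]=2 → slow++,fast++
(s=4,f=6) a[fast]=3≠0 swap→a[4]=3 → slow++,fast++
(s=5,f=7) a[fast]=0 → fast++
(s=5,f=8) a[fast]=0 → fast++
(s=5,f=9) a[fast]=0 → fast++
(s=5,f=10) a[fast]=0 → fast++
(s=5,f=11) a[fast]=0 → fast++
(s=5,f=12) a[fast]=3≠0 swap→a[5]=3 → slow++,fast++
(s=6,f=13) a[fast]=2≠0 swap→a[6]=2 → slow++,fast++
(s=7,f=14) a[fast]=0 → fast++
(s=7,f=15) a[fast]=6≠0 swap→a[7]=6 → slow++,fast++
(s=8,f=16) a[fast]=0 → fast++
(s=8,f=17) a[fast]=1≠0 swap→a[8]=1 → slow++,fast++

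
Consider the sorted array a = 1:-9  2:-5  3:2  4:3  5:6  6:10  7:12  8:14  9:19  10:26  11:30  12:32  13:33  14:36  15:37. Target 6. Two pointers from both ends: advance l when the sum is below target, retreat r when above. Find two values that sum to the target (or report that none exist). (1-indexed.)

[1,15] -9+37=28 >6 → r--
[1,14] -9+36=27 >6 → r--
[1,13] -9+33=24 >6 → r--
[1,12] -9+32=23 >6 → r--
[1,11] -9+30=21 >6 → r--
[1,10] -9+26=17 >6 → r--
[1,9] -9+19=10 >6 → r--
[1,8] -9+14=5 <6 → l++
[2,8] -5+14=9 >6 → r--
[2,7] -5+12=7 >6 → r--
[2,6] -5+10=5 <6 → l++
[3,6] 2+10=12 >6 → r--
[3,5] 2+6=8 >6 → r--
[3,4] 2+3=5 <6 → l++

no pair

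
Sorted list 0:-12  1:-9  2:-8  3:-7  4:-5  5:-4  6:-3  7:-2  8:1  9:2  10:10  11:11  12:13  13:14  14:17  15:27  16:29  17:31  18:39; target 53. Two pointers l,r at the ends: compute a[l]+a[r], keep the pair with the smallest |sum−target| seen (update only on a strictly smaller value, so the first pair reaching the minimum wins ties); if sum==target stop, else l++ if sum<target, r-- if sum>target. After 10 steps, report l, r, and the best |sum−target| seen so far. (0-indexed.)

l=10, r=18, best |Δ|=12

[0,18] -12+39=27 d=26 * → l++
[1,18] -9+39=30 d=23 * → l++
[2,18] -8+39=31 d=22 * → l++
[3,18] -7+39=32 d=21 * → l++
[4,18] -5+39=34 d=19 * → l++
[5,18] -4+39=35 d=18 * → l++
[6,18] -3+39=36 d=17 * → l++
[7,18] -2+39=37 d=16 * → l++
[8,18] 1+39=40 d=13 * → l++
[9,18] 2+39=41 d=12 * → l++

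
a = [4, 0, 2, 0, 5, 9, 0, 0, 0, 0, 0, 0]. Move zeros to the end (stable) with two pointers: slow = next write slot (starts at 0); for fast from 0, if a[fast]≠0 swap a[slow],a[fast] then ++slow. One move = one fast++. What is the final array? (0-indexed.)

[4, 2, 5, 9, 0, 0, 0, 0, 0, 0, 0, 0]

slow=0 fast=0: a[fast]=4≠0 swap→a[0]=4, slow++,fast++
slow=1 fast=1: a[fast]=0, fast++
slow=1 fast=2: a[fast]=2≠0 swap→a[1]=2, slow++,fast++
slow=2 fast=3: a[fast]=0, fast++
slow=2 fast=4: a[fast]=5≠0 swap→a[2]=5, slow++,fast++
slow=3 fast=5: a[fast]=9≠0 swap→a[3]=9, slow++,fast++
slow=4 fast=6: a[fast]=0, fast++
slow=4 fast=7: a[fast]=0, fast++
slow=4 fast=8: a[fast]=0, fast++
slow=4 fast=9: a[fast]=0, fast++
slow=4 fast=10: a[fast]=0, fast++
slow=4 fast=11: a[fast]=0, fast++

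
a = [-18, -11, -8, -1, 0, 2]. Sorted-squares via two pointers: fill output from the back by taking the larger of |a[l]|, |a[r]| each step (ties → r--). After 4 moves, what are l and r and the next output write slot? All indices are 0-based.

l=3, r=4, next write slot=1

l=0 r=5: |-18|>|2| out[5]=324, l++
l=1 r=5: |-11|>|2| out[4]=121, l++
l=2 r=5: |-8|>|2| out[3]=64, l++
l=3 r=5: |-1|<=|2| out[2]=4, r--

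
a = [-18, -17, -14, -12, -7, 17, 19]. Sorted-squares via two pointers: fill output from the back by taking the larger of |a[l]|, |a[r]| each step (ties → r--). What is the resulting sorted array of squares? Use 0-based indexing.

[49, 144, 196, 289, 289, 324, 361]

l=0 r=6: |-18|<=|19| out[6]=361, r--
l=0 r=5: |-18|>|17| out[5]=324, l++
l=1 r=5: |-17|<=|17| out[4]=289, r--
l=1 r=4: |-17|>|-7| out[3]=289, l++
l=2 r=4: |-14|>|-7| out[2]=196, l++
l=3 r=4: |-12|>|-7| out[1]=144, l++
l=4 r=4: |-7|<=|-7| out[0]=49, r--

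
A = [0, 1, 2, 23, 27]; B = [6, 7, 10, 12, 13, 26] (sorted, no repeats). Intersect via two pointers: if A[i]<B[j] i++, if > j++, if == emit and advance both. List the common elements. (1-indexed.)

intersection = []

[i=1,j=1] 0<6 → i++
[i=2,j=1] 1<6 → i++
[i=3,j=1] 2<6 → i++
[i=4,j=1] 23>6 → j++
[i=4,j=2] 23>7 → j++
[i=4,j=3] 23>10 → j++
[i=4,j=4] 23>12 → j++
[i=4,j=5] 23>13 → j++
[i=4,j=6] 23<26 → i++
[i=5,j=6] 27>26 → j++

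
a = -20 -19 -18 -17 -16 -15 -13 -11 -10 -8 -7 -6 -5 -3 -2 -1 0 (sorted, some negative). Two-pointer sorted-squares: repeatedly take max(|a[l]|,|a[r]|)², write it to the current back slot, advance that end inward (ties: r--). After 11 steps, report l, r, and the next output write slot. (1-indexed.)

l=1 r=17: |-20|>|0| out[17]=400, l++
l=2 r=17: |-19|>|0| out[16]=361, l++
l=3 r=17: |-18|>|0| out[15]=324, l++
l=4 r=17: |-17|>|0| out[14]=289, l++
l=5 r=17: |-16|>|0| out[13]=256, l++
l=6 r=17: |-15|>|0| out[12]=225, l++
l=7 r=17: |-13|>|0| out[11]=169, l++
l=8 r=17: |-11|>|0| out[10]=121, l++
l=9 r=17: |-10|>|0| out[9]=100, l++
l=10 r=17: |-8|>|0| out[8]=64, l++
l=11 r=17: |-7|>|0| out[7]=49, l++

l=12, r=17, next write slot=6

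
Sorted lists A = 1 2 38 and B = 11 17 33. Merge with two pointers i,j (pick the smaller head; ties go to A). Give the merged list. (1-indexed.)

[1, 2, 11, 17, 33, 38]

[i=1,j=1] A[i]=1<=B[j]=11 take 1 → i++
[i=2,j=1] A[i]=2<=B[j]=11 take 2 → i++
[i=3,j=1] A[i]=38>B[j]=11 take 11 → j++
[i=3,j=2] A[i]=38>B[j]=17 take 17 → j++
[i=3,j=3] A[i]=38>B[j]=33 take 33 → j++
[i=3,j=4] B done, take A[i]=38 → i++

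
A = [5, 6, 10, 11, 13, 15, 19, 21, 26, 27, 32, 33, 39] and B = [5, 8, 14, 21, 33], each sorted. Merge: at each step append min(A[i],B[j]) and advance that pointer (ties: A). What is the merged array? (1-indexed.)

[i=1,j=1] A[i]=5<=B[j]=5 take 5 → i++
[i=2,j=1] A[i]=6>B[j]=5 take 5 → j++
[i=2,j=2] A[i]=6<=B[j]=8 take 6 → i++
[i=3,j=2] A[i]=10>B[j]=8 take 8 → j++
[i=3,j=3] A[i]=10<=B[j]=14 take 10 → i++
[i=4,j=3] A[i]=11<=B[j]=14 take 11 → i++
[i=5,j=3] A[i]=13<=B[j]=14 take 13 → i++
[i=6,j=3] A[i]=15>B[j]=14 take 14 → j++
[i=6,j=4] A[i]=15<=B[j]=21 take 15 → i++
[i=7,j=4] A[i]=19<=B[j]=21 take 19 → i++
[i=8,j=4] A[i]=21<=B[j]=21 take 21 → i++
[i=9,j=4] A[i]=26>B[j]=21 take 21 → j++
[i=9,j=5] A[i]=26<=B[j]=33 take 26 → i++
[i=10,j=5] A[i]=27<=B[j]=33 take 27 → i++
[i=11,j=5] A[i]=32<=B[j]=33 take 32 → i++
[i=12,j=5] A[i]=33<=B[j]=33 take 33 → i++
[i=13,j=5] A[i]=39>B[j]=33 take 33 → j++
[i=13,j=6] B done, take A[i]=39 → i++

[5, 5, 6, 8, 10, 11, 13, 14, 15, 19, 21, 21, 26, 27, 32, 33, 33, 39]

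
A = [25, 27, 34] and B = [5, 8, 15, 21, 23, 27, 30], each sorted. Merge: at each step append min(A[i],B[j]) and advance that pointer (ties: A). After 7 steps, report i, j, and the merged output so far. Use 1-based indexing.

i=3, j=6, merged so far=[5, 8, 15, 21, 23, 25, 27]

[i=1,j=1] A[i]=25>B[j]=5 take 5 → j++
[i=1,j=2] A[i]=25>B[j]=8 take 8 → j++
[i=1,j=3] A[i]=25>B[j]=15 take 15 → j++
[i=1,j=4] A[i]=25>B[j]=21 take 21 → j++
[i=1,j=5] A[i]=25>B[j]=23 take 23 → j++
[i=1,j=6] A[i]=25<=B[j]=27 take 25 → i++
[i=2,j=6] A[i]=27<=B[j]=27 take 27 → i++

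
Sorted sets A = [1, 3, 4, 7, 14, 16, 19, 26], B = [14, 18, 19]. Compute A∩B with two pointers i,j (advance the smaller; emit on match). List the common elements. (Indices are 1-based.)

intersection = [14, 19]

i=1 j=1: 1<14, i++
i=2 j=1: 3<14, i++
i=3 j=1: 4<14, i++
i=4 j=1: 7<14, i++
i=5 j=1: 14==14 emit, i++,j++
i=6 j=2: 16<18, i++
i=7 j=2: 19>18, j++
i=7 j=3: 19==19 emit, i++,j++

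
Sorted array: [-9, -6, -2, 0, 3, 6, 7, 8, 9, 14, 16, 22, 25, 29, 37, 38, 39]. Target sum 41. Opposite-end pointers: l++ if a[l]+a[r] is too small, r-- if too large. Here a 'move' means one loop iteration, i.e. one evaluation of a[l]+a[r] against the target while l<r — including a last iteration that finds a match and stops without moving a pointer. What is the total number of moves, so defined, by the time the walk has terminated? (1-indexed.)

[1,17] -9+39=30 <41 → l++
[2,17] -6+39=33 <41 → l++
[3,17] -2+39=37 <41 → l++
[4,17] 0+39=39 <41 → l++
[5,17] 3+39=42 >41 → r--
[5,16] 3+38=41 → found

6 moves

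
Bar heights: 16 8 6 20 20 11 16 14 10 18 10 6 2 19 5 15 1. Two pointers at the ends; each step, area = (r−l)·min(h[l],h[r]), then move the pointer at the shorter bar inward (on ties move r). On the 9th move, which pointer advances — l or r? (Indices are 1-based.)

l=1 r=17: min(16,1)*16=16 best=16 *, r--
l=1 r=16: min(16,15)*15=225 best=225 *, r--
l=1 r=15: min(16,5)*14=70 best=225, r--
l=1 r=14: min(16,19)*13=208 best=225, l++
l=2 r=14: min(8,19)*12=96 best=225, l++
l=3 r=14: min(6,19)*11=66 best=225, l++
l=4 r=14: min(20,19)*10=190 best=225, r--
l=4 r=13: min(20,2)*9=18 best=225, r--
l=4 r=12: min(20,6)*8=48 best=225, r--

r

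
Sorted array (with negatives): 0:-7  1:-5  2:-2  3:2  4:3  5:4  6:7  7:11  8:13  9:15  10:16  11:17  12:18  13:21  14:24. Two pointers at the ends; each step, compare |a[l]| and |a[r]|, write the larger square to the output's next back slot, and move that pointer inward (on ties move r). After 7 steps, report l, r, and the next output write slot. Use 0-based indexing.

l=0 r=14: |-7|<=|24| out[14]=576, r--
l=0 r=13: |-7|<=|21| out[13]=441, r--
l=0 r=12: |-7|<=|18| out[12]=324, r--
l=0 r=11: |-7|<=|17| out[11]=289, r--
l=0 r=10: |-7|<=|16| out[10]=256, r--
l=0 r=9: |-7|<=|15| out[9]=225, r--
l=0 r=8: |-7|<=|13| out[8]=169, r--

l=0, r=7, next write slot=7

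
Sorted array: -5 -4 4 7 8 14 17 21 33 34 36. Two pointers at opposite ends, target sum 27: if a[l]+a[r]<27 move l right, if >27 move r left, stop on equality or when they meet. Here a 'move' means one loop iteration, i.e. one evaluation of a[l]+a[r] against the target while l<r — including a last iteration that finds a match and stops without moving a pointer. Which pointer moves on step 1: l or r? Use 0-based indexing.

[0,10] -5+36=31 >27 → r--

r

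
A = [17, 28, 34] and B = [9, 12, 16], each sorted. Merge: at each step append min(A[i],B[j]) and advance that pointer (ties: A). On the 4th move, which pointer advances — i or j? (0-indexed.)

i

i=0 j=0: A[i]=17>B[j]=9 take 9, j++
i=0 j=1: A[i]=17>B[j]=12 take 12, j++
i=0 j=2: A[i]=17>B[j]=16 take 16, j++
i=0 j=3: B done, take A[i]=17, i++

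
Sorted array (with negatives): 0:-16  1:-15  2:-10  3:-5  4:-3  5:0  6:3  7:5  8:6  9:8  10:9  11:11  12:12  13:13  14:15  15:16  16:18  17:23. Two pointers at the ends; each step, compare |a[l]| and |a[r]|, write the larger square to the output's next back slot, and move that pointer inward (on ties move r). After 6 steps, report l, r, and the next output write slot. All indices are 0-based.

l=0 r=17: |-16|<=|23| out[17]=529, r--
l=0 r=16: |-16|<=|18| out[16]=324, r--
l=0 r=15: |-16|<=|16| out[15]=256, r--
l=0 r=14: |-16|>|15| out[14]=256, l++
l=1 r=14: |-15|<=|15| out[13]=225, r--
l=1 r=13: |-15|>|13| out[12]=225, l++

l=2, r=13, next write slot=11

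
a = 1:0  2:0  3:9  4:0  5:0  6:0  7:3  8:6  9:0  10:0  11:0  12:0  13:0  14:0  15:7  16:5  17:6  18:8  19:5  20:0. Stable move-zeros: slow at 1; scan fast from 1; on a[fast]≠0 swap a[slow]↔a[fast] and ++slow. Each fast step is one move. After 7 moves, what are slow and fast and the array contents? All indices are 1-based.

(s=1,f=1) a[fast]=0 → fast++
(s=1,f=2) a[fast]=0 → fast++
(s=1,f=3) a[fast]=9≠0 swap→a[1]=9 → slow++,fast++
(s=2,f=4) a[fast]=0 → fast++
(s=2,f=5) a[fast]=0 → fast++
(s=2,f=6) a[fast]=0 → fast++
(s=2,f=7) a[fast]=3≠0 swap→a[2]=3 → slow++,fast++

slow=3, fast=8, a=[9, 3, 0, 0, 0, 0, 0, 6, 0, 0, 0, 0, 0, 0, 7, 5, 6, 8, 5, 0]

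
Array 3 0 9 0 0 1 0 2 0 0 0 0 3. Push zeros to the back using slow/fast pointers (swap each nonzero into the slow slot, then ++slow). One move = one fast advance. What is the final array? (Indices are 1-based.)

[3, 9, 1, 2, 3, 0, 0, 0, 0, 0, 0, 0, 0]

(s=1,f=1) a[fast]=3≠0 swap→a[1]=3 → slow++,fast++
(s=2,f=2) a[fast]=0 → fast++
(s=2,f=3) a[fast]=9≠0 swap→a[2]=9 → slow++,fast++
(s=3,f=4) a[fast]=0 → fast++
(s=3,f=5) a[fast]=0 → fast++
(s=3,f=6) a[fast]=1≠0 swap→a[3]=1 → slow++,fast++
(s=4,f=7) a[fast]=0 → fast++
(s=4,f=8) a[fast]=2≠0 swap→a[4]=2 → slow++,fast++
(s=5,f=9) a[fast]=0 → fast++
(s=5,f=10) a[fast]=0 → fast++
(s=5,f=11) a[fast]=0 → fast++
(s=5,f=12) a[fast]=0 → fast++
(s=5,f=13) a[fast]=3≠0 swap→a[5]=3 → slow++,fast++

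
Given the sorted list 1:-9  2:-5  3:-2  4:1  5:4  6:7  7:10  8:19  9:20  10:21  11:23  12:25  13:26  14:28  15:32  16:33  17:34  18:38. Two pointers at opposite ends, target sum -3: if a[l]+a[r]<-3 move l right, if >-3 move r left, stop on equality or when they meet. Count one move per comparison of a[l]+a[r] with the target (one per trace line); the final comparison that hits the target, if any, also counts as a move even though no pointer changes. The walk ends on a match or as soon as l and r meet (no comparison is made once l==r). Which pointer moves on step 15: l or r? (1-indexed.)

r

l=1 r=18: -9+38=29 >-3, r--
l=1 r=17: -9+34=25 >-3, r--
l=1 r=16: -9+33=24 >-3, r--
l=1 r=15: -9+32=23 >-3, r--
l=1 r=14: -9+28=19 >-3, r--
l=1 r=13: -9+26=17 >-3, r--
l=1 r=12: -9+25=16 >-3, r--
l=1 r=11: -9+23=14 >-3, r--
l=1 r=10: -9+21=12 >-3, r--
l=1 r=9: -9+20=11 >-3, r--
l=1 r=8: -9+19=10 >-3, r--
l=1 r=7: -9+10=1 >-3, r--
l=1 r=6: -9+7=-2 >-3, r--
l=1 r=5: -9+4=-5 <-3, l++
l=2 r=5: -5+4=-1 >-3, r--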